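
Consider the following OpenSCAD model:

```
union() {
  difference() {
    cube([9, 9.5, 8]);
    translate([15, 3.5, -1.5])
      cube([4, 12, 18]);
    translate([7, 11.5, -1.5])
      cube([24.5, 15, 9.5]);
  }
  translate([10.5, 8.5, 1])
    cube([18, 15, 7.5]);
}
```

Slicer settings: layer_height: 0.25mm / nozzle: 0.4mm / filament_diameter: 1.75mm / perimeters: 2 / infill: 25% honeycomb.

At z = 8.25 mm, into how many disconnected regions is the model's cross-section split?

At z = 8.25 mm: the cube does not reach this height (z outside [0, 8]); the cube at (15, 3.5) is present — its section is the full 4×12 rectangle; the cube at (7, 11.5) is not intersected at this z (z outside [-1.5, 8]); Subtracting the remaining from the first: the first operand is absent here, so nothing remains; the 18×15 cube at (10.5, 8.5) contributes its full rectangle; Merging all regions: only the 18×15 cube at (10.5, 8.5) is present, so the union is just that shape — 1 connected region. The result has 1 disconnected region.

1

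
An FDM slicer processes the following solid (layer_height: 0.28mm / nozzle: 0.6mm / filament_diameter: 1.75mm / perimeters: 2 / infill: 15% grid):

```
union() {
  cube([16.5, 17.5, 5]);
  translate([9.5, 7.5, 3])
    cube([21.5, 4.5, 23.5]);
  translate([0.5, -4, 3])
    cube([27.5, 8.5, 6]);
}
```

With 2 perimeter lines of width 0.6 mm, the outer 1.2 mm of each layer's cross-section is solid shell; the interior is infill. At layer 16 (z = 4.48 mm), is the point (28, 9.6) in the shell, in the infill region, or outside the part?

At z = 4.48 mm: the cube is present — its section is the full 16.5×17.5 rectangle; the 21.5×4.5 cube at (9.5, 7.5) contributes its full rectangle; the cube at (0.5, -4) is present — its section is the full 27.5×8.5 rectangle; Merging all regions: the regions partially overlap (shared area 103.50 mm²), so overlapping operands fuse into one piece — 1 connected region. Overall, the cross-section is a single solid region. The nearest boundary edge runs (31.00, 7.50)→(16.50, 7.50); distance from the point to it = 2.10 mm. The point is inside the cross-section and 2.10 mm from the nearest boundary — more than the 1.2 mm shell width (2 × 0.6), so it's in the infill interior.

infill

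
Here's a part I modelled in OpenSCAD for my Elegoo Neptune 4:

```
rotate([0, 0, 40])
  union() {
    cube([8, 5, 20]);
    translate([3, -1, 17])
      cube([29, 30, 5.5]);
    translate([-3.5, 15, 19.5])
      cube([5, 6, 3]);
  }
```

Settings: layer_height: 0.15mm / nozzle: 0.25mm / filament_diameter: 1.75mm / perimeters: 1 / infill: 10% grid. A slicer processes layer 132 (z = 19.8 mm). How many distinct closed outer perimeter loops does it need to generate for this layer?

At z = 19.8 mm: the cube (footprint 8×5) is included at this height; the cube at (3, -1) (footprint 29×30) is included at this height; the 5×6 cube at (-3.5, 15) contributes its full rectangle; Combining (union): the regions partially overlap (shared area 25.00 mm²), so overlapping operands fuse into one piece — 2 connected regions; (whole slice rotated 40° about Z — lengths, areas and connectivity unchanged). The result has 2 disconnected regions.

2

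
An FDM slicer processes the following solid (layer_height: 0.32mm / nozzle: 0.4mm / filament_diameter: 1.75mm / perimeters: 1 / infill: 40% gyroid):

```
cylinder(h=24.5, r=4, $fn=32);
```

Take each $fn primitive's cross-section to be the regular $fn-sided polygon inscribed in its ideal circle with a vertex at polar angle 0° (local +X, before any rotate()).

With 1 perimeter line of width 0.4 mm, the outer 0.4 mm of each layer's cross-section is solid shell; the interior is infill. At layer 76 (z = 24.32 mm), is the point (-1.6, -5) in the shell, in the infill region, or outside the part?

At z = 24.32 mm: the r=4 cylinder gives a regular 32-gon of circumradius 4 (constant along its height). Overall, the cross-section is a single solid region. The nearest boundary edge runs (-1.53, -3.70)→(-0.78, -3.92); distance from the point to it = 1.27 mm. The point is not inside any of the regions above, so it lies outside the cross-section (1.27 mm from the nearest boundary).

outside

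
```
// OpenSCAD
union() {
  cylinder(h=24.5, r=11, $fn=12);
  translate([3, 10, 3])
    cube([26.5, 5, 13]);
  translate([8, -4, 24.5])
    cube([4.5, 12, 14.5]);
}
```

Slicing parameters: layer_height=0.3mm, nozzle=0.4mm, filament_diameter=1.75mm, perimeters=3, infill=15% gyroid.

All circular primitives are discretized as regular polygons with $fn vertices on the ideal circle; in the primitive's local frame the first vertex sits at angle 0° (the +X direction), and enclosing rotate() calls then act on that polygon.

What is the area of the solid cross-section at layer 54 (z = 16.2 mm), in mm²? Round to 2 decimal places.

At z = 16.2 mm: the r=11 cylinder contributes a regular 12-gon of circumradius 11 (area = (12/2)·11.000²·sin(360°/12) = 363.00 mm²); the cube at (3, 10) is not intersected at this z (z outside [3, 16]); the cube at (8, -4) is not intersected at this z (z outside [24.5, 39]); Taking the union: only the r=11 cylinder is present, so the union is just that shape — area = 363.00 mm². Overall, the cross-section is a single solid region. Net area = 363.00 mm².

363.00 mm²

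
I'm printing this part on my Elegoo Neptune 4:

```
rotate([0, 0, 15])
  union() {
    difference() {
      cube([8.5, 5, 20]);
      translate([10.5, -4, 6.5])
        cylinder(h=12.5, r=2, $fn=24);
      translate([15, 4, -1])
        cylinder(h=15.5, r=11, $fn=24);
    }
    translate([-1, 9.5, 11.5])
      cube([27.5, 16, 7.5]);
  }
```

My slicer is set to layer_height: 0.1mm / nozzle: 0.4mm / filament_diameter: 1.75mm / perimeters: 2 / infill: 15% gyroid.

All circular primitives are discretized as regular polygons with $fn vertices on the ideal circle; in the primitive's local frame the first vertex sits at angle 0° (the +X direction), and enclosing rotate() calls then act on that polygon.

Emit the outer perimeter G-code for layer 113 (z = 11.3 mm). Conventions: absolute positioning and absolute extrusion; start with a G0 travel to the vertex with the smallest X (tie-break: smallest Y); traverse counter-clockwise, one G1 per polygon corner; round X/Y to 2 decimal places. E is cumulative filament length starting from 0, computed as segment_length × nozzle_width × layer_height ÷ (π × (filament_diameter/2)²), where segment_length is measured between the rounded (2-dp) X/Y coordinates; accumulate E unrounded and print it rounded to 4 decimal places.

At z = 11.3 mm: the cube (footprint 8.5×5) is included at this height; the cylinder at (10.5, -4): section is a regular 24-gon, circumradius r=2; the r=11 cylinder at (15, 4) gives a regular 24-gon of circumradius 11 (constant along its height); Taking the first minus the rest: starting from the 8.5×5 cube, the r=2 cylinder at (10.5, -4) misses the remaining region (no effect); the r=11 cylinder at (15, 4) partially overlaps it — only the 21.19 mm² overlap (of its 375.81 mm²) is removed, clipping the outline — 1 connected region; the cube at (-1, 9.5) is not intersected at this z (z outside [11.5, 19]); Combining (union): only the result so far is present, so the union is just that shape — 1 connected region; (whole slice rotated 15° about Z — lengths, areas and connectivity unchanged). The outline is a single polygon with 6 vertices. Extrusion per mm of travel: 0.4 × 0.1 / (π × 0.875²) = 0.016630. Accumulating E over each segment gives final E = 0.3178.

G0 X-1.29 Y4.83 Z11.30
G1 X0.00 Y0.00 E0.0831
G1 X4.69 Y1.26 E0.1639
G1 X3.93 Y2.25 E0.1847
G1 X2.83 Y4.90 E0.2324
G1 X2.70 Y5.90 E0.2491
G1 X-1.29 Y4.83 E0.3178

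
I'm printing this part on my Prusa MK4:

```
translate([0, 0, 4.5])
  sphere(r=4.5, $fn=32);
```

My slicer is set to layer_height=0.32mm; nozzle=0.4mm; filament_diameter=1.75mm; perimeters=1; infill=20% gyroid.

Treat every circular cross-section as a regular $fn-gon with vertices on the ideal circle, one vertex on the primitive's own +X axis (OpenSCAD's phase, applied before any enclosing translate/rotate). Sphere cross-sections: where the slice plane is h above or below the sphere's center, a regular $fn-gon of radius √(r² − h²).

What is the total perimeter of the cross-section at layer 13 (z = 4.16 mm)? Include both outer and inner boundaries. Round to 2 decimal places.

28.15 mm

At z = 4.16 mm: the r=4.5 sphere slices to a regular 32-gon of circumradius 4.487 (√(r²−h²) with h=0.34 from center) (perimeter = 2·32·4.487·sin(180°/32) = 28.15 mm). Overall, the cross-section is a single solid region. Total boundary length (outer) = 28.15 mm.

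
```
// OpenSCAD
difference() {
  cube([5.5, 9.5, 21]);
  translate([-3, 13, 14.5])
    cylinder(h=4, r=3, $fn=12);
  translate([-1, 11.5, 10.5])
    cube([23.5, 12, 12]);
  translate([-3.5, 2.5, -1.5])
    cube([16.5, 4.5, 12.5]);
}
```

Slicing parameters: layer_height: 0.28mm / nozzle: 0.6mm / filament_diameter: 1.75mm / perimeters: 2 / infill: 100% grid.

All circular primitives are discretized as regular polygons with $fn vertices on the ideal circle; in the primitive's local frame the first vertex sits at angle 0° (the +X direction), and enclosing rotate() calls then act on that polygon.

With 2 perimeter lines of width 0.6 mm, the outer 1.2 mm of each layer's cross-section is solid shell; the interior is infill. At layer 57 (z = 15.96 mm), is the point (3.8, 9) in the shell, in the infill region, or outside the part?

At z = 15.96 mm: the cube is present — its section is the full 5.5×9.5 rectangle; the cylinder at (-3, 13): section is a regular 12-gon, circumradius r=3; the cube at (-1, 11.5) (footprint 23.5×12) is included at this height; the cube at (-3.5, 2.5) is absent (z outside [-1.5, 11]); Taking the first minus the rest: starting from the 5.5×9.5 cube, the r=3 cylinder at (-3, 13) misses the remaining region (no effect); the 23.5×12 cube at (-1, 11.5) misses the remaining region (no effect) — 1 connected region. Overall, the cross-section is a single solid region. The nearest boundary edge runs (0.00, 9.50)→(5.50, 9.50); distance from the point to it = 0.50 mm. The point is inside the cross-section, 0.50 mm from the nearest boundary — within the 1.2 mm shell band (2 × 0.6).

shell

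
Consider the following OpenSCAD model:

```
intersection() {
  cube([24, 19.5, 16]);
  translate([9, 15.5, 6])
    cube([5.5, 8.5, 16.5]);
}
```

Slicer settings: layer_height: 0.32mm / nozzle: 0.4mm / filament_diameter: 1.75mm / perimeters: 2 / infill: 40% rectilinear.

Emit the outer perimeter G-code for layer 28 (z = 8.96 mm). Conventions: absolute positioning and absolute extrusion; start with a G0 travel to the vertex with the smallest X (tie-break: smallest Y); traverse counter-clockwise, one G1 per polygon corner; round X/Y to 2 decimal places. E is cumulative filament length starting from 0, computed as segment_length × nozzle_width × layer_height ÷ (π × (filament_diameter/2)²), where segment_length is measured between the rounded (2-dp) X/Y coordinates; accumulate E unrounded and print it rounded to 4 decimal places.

At z = 8.96 mm: the 24×19.5 cube contributes its full rectangle; the cube at (9, 15.5) (footprint 5.5×8.5) is included at this height; Taking the intersection: the 5.5×8.5 cube at (9, 15.5) partially overlaps the 24×19.5 cube; clipping to the common part keeps 22.00 mm² — 1 connected region. The outline is a single polygon with 4 vertices. Extrusion per mm of travel: 0.4 × 0.32 / (π × 0.875²) = 0.053216. Accumulating E over each segment gives final E = 1.0111.

G0 X9.00 Y15.50 Z8.96
G1 X14.50 Y15.50 E0.2927
G1 X14.50 Y19.50 E0.5056
G1 X9.00 Y19.50 E0.7982
G1 X9.00 Y15.50 E1.0111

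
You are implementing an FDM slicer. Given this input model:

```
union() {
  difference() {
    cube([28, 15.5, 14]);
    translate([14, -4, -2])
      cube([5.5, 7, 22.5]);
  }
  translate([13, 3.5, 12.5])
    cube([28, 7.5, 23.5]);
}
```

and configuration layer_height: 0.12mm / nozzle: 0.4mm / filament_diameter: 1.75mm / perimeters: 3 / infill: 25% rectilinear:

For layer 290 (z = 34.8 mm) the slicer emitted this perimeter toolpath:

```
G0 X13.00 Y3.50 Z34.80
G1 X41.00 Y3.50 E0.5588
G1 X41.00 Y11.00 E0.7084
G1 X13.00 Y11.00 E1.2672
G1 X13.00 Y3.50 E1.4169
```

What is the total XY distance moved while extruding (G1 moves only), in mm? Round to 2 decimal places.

71.00 mm

Sum the Euclidean lengths of each G1 segment: total = 71.00 mm.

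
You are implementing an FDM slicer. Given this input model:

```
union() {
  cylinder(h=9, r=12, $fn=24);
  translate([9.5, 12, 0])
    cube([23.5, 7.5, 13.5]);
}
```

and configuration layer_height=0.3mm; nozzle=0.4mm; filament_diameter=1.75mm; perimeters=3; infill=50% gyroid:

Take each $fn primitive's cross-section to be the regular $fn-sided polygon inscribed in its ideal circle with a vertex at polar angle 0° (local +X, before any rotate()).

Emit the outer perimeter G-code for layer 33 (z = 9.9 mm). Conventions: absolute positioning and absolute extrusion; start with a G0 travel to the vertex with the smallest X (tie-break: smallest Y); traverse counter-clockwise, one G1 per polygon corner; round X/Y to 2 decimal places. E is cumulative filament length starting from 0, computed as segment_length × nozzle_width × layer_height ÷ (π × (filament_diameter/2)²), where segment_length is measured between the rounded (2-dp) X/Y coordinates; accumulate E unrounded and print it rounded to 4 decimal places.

G0 X9.50 Y12.00 Z9.90
G1 X33.00 Y12.00 E1.1724
G1 X33.00 Y19.50 E1.5466
G1 X9.50 Y19.50 E2.7190
G1 X9.50 Y12.00 E3.0932

At z = 9.9 mm: the cylinder is absent (z outside [0, 9]); the 23.5×7.5 cube at (9.5, 12) contributes its full rectangle; Merging all regions: only the 23.5×7.5 cube at (9.5, 12) is present, so the union is just that shape — 1 connected region. The outline is a single polygon with 4 vertices. Extrusion per mm of travel: 0.4 × 0.3 / (π × 0.875²) = 0.049890. Accumulating E over each segment gives final E = 3.0932.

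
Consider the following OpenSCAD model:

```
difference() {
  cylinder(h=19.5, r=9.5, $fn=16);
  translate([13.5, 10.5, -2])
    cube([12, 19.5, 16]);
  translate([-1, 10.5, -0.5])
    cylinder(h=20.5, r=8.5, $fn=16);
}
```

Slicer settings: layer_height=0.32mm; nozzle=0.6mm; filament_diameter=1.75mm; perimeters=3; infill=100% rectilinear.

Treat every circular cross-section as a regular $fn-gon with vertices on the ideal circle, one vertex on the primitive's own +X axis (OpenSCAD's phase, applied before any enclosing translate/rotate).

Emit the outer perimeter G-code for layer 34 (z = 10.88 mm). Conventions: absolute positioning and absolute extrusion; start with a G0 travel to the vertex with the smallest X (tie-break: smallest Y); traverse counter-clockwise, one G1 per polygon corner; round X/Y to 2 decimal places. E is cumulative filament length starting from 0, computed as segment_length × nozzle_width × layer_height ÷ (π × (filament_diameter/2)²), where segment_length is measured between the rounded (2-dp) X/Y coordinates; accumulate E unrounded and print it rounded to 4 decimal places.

G0 X-9.50 Y0.00 Z10.88
G1 X-8.78 Y-3.64 E0.2962
G1 X-6.72 Y-6.72 E0.5920
G1 X-3.64 Y-8.78 E0.8878
G1 X0.00 Y-9.50 E1.1839
G1 X3.64 Y-8.78 E1.4801
G1 X6.72 Y-6.72 E1.7759
G1 X8.78 Y-3.64 E2.0717
G1 X9.50 Y0.00 E2.3679
G1 X8.78 Y3.64 E2.6641
G1 X6.72 Y6.72 E2.9599
G1 X6.57 Y6.82 E2.9742
G1 X5.01 Y4.49 E3.1981
G1 X2.25 Y2.65 E3.4629
G1 X-1.00 Y2.00 E3.7274
G1 X-4.25 Y2.65 E3.9920
G1 X-7.01 Y4.49 E4.2568
G1 X-7.61 Y5.38 E4.3425
G1 X-8.78 Y3.64 E4.5098
G1 X-9.50 Y0.00 E4.8060

At z = 10.88 mm: the r=9.5 cylinder contributes a regular 16-gon of circumradius 9.5; the cube at (13.5, 10.5) (footprint 12×19.5) is included at this height; the r=8.5 cylinder at (-1, 10.5) gives a regular 16-gon of circumradius 8.5 (constant along its height); Subtracting the remaining from the first: starting from the r=9.5 cylinder, the 12×19.5 cube at (13.5, 10.5) misses the remaining region (no effect); the r=8.5 cylinder at (-1, 10.5) partially overlaps it — only the 72.02 mm² overlap (of its 221.19 mm²) is removed, clipping the outline — 1 connected region. The outline is a single polygon with 19 vertices. Extrusion per mm of travel: 0.6 × 0.32 / (π × 0.875²) = 0.079824. Accumulating E over each segment gives final E = 4.8060.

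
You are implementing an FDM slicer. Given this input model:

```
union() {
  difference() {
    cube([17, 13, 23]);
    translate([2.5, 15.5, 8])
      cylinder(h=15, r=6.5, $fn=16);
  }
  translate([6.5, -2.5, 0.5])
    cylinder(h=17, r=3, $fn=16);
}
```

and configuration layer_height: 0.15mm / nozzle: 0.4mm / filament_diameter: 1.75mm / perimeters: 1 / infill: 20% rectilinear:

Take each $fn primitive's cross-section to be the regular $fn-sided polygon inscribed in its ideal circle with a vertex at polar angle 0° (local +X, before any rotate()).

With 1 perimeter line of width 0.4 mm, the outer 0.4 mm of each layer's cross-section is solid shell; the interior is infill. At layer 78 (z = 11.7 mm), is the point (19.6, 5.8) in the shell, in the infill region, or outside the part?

outside

At z = 11.7 mm: the cube (footprint 17×13) is included at this height; the r=6.5 cylinder at (2.5, 15.5) contributes a regular 16-gon of circumradius 6.5; Subtracting the remaining from the first: starting from the 17×13 cube, the r=6.5 cylinder at (2.5, 15.5) partially overlaps it — only the 26.09 mm² overlap (of its 129.35 mm²) is removed, clipping the outline — 1 connected region; the r=3 cylinder at (6.5, -2.5) gives a regular 16-gon of circumradius 3 (constant along its height); Combining (union): the regions partially overlap (shared area 1.00 mm²), so overlapping operands fuse into one piece — 1 connected region. Overall, the cross-section is a single solid region. The nearest boundary edge runs (17.00, 13.00)→(17.00, 0.00); distance from the point to it = 2.60 mm. The point is not inside any of the regions above, so it lies outside the cross-section (2.60 mm from the nearest boundary).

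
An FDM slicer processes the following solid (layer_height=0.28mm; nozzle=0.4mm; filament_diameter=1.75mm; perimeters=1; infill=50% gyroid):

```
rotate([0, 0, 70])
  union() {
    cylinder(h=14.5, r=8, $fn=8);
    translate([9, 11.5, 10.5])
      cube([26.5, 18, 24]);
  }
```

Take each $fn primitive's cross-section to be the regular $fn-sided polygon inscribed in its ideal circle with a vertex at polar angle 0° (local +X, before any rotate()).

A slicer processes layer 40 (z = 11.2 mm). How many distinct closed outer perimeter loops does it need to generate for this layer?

2

At z = 11.2 mm: the cylinder: section is a regular 8-gon, circumradius r=8; the 26.5×18 cube at (9, 11.5) contributes its full rectangle; Taking the union: the 2 present regions are separate (no shared area or edge), so areas and boundary lengths simply add and each stays a separate island — 2 connected regions; (rotated 70° about Z; rotation is an isometry so areas/perimeters/island counts are preserved). The result has 2 disconnected regions.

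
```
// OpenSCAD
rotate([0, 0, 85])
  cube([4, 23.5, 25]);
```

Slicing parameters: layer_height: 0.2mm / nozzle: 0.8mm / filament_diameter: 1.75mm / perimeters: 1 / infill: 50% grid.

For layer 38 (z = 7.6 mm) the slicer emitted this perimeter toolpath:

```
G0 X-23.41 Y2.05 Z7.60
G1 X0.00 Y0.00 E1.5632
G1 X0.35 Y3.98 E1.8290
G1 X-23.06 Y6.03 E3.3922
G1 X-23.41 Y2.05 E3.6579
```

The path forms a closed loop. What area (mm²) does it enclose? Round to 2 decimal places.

Apply the shoelace formula to the sequence of (X, Y) vertices; enclosed area = 93.89 mm².

93.89 mm²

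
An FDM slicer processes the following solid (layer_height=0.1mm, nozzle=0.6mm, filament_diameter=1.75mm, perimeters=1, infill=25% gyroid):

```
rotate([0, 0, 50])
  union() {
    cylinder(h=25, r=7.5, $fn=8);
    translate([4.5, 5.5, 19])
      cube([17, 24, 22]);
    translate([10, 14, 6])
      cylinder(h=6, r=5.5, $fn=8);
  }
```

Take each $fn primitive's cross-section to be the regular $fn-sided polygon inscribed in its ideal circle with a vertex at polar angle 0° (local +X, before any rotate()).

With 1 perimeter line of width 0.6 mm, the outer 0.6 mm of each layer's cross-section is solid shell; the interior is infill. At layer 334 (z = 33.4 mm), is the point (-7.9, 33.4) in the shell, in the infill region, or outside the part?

At z = 33.4 mm: the cylinder is not intersected at this z (z outside [0, 25]); the cube at (4.5, 5.5) (footprint 17×24) is included at this height; the cylinder at (10, 14) is absent (z outside [6, 12]); Taking the union: only the 17×24 cube at (4.5, 5.5) is present, so the union is just that shape — 1 connected region; (whole slice rotated 50° about Z — lengths, areas and connectivity unchanged). Overall, the cross-section is a single solid region. Undo the 50° rotation: the query point maps to (20.508, 27.521) in the un-rotated model frame. The nearest boundary edge runs (21.50, 5.50)→(21.50, 29.50); distance from the point to it = 0.99 mm. The point is inside the cross-section and 0.99 mm from the nearest boundary — more than the 0.6 mm shell width (1 × 0.6), so it's in the infill interior.

infill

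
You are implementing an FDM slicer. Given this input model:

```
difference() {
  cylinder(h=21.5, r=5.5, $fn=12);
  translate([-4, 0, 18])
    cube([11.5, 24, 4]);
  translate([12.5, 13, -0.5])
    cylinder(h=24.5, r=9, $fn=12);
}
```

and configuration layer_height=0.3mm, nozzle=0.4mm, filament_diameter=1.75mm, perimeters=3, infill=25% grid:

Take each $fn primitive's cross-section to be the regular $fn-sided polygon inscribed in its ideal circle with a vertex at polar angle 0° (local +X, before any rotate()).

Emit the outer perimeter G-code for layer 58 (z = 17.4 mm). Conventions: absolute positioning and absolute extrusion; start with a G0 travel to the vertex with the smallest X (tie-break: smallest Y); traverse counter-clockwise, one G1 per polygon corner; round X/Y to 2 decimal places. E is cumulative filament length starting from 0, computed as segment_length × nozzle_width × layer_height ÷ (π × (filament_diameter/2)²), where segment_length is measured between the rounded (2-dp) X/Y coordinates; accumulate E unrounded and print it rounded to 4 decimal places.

At z = 17.4 mm: the cylinder: section is a regular 12-gon, circumradius r=5.5; the cube at (-4, 0) is not intersected at this z (z outside [18, 22]); the r=9 cylinder at (12.5, 13) gives a regular 12-gon of circumradius 9 (constant along its height); After the difference (first − rest): starting from the r=5.5 cylinder, the r=9 cylinder at (12.5, 13) misses the remaining region (no effect) — 1 connected region. The outline is a single polygon with 12 vertices. Extrusion per mm of travel: 0.4 × 0.3 / (π × 0.875²) = 0.049890. Accumulating E over each segment gives final E = 1.7039.

G0 X-5.50 Y0.00 Z17.40
G1 X-4.76 Y-2.75 E0.1421
G1 X-2.75 Y-4.76 E0.2839
G1 X0.00 Y-5.50 E0.4260
G1 X2.75 Y-4.76 E0.5681
G1 X4.76 Y-2.75 E0.7099
G1 X5.50 Y0.00 E0.8519
G1 X4.76 Y2.75 E0.9940
G1 X2.75 Y4.76 E1.1358
G1 X0.00 Y5.50 E1.2779
G1 X-2.75 Y4.76 E1.4200
G1 X-4.76 Y2.75 E1.5618
G1 X-5.50 Y0.00 E1.7039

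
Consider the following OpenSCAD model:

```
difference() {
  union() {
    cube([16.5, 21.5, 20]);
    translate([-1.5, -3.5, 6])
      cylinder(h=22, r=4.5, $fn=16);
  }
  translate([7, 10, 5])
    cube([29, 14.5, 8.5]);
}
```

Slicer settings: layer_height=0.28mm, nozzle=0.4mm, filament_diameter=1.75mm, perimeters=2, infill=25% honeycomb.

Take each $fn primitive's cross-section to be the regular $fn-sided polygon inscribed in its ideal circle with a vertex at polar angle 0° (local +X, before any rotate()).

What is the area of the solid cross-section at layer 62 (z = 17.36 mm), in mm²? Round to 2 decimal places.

At z = 17.36 mm: the 16.5×21.5 cube contributes its full rectangle (area 354.75 mm²); the cylinder at (-1.5, -3.5): section is a regular 16-gon, circumradius r=4.5 (area = (16/2)·4.500²·sin(360°/16) = 61.99 mm²); Combining (union): the regions partially overlap — summed areas 416.74 mm² minus the doubly-counted overlap 0.47 mm² gives 416.27 mm² — area = 416.27 mm²; the cube at (7, 10) does not reach this height (z outside [5, 13.5]); Taking the first minus the rest: none of the subtracted shapes is present at this height, so the result so far is unchanged — area = 416.27 mm². Overall, the cross-section is a single solid region. Net area = 416.27 mm².

416.27 mm²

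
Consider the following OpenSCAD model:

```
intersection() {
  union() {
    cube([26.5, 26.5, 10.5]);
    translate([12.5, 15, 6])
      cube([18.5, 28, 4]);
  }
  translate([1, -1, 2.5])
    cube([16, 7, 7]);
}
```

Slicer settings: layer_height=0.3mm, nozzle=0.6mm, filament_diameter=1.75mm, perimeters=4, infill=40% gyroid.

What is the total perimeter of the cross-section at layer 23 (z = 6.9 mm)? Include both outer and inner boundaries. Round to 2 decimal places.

44.00 mm

At z = 6.9 mm: the cube is present — its section is the full 26.5×26.5 rectangle (perimeter 106.00 mm); the cube at (12.5, 15) is present — its section is the full 18.5×28 rectangle (perimeter 93.00 mm); Combining (union): the regions partially overlap (shared area 161.00 mm²), so the edge portions inside another operand are dropped and the merged outline is re-measured after clipping — boundary = 148.00 mm; the 16×7 cube at (1, -1) contributes its full rectangle (perimeter 46.00 mm); Taking the intersection: the 16×7 cube at (1, -1) partially overlaps that combined region; clipping to the common part keeps 96.00 mm² — boundary = 44.00 mm. Overall, the cross-section is a single solid region. Total boundary length (outer) = 44.00 mm.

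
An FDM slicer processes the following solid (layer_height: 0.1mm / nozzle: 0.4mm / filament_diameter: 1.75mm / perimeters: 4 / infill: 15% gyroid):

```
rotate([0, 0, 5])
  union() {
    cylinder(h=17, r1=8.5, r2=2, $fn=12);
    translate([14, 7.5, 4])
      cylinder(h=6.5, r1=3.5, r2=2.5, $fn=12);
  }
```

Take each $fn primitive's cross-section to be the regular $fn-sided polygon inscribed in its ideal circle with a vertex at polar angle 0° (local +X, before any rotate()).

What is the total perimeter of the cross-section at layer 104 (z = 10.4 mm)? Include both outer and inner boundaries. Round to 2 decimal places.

43.72 mm

At z = 10.4 mm: the cone (r1=8.5→r2=2) has section circumradius 4.524 here — a regular 12-gon (perimeter = 2·12·4.524·sin(180°/12) = 28.10 mm); the cone at (14, 7.5): at t=0.985 of its height the radius interpolates to r₁+(r₂−r₁)t = 2.515, giving a regular 12-gon of that circumradius (perimeter = 2·12·2.515·sin(180°/12) = 15.62 mm); Combining (union): the 2 present regions are separate (no shared area or edge), so areas and boundary lengths simply add and each stays a separate island — boundary = 43.72 mm; (rotated 5° about Z; rotation is an isometry so areas/perimeters/island counts are preserved). Overall, the cross-section has 2 separate islands. Total boundary length (outer) = 43.72 mm.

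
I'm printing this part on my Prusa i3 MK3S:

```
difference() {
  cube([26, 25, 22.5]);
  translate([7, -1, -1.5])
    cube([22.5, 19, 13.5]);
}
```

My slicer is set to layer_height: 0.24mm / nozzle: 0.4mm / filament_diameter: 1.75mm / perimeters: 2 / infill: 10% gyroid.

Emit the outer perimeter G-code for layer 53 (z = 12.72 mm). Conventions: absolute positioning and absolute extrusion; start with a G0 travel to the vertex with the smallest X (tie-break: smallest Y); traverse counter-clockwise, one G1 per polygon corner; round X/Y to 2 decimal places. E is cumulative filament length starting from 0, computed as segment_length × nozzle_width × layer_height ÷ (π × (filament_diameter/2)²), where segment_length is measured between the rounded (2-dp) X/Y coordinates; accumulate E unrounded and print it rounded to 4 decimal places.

G0 X0.00 Y0.00 Z12.72
G1 X26.00 Y0.00 E1.0377
G1 X26.00 Y25.00 E2.0355
G1 X0.00 Y25.00 E3.0732
G1 X0.00 Y0.00 E4.0710

At z = 12.72 mm: the 26×25 cube contributes its full rectangle; the cube at (7, -1) is not intersected at this z (z outside [-1.5, 12]); After the difference (first − rest): none of the subtracted shapes is present at this height, so the 26×25 cube is unchanged — 1 connected region. The outline is a single polygon with 4 vertices. Extrusion per mm of travel: 0.4 × 0.24 / (π × 0.875²) = 0.039912. Accumulating E over each segment gives final E = 4.0710.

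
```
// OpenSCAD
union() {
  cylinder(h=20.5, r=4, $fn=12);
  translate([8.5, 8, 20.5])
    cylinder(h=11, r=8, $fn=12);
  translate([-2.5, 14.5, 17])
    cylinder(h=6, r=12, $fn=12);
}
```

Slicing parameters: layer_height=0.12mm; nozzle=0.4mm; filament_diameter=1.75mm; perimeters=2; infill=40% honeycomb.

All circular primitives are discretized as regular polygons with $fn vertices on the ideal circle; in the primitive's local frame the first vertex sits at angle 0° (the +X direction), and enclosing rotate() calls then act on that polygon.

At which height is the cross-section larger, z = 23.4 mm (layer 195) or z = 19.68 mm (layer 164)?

layer 164 (z = 19.68 mm)

Layer 195 (z = 23.4): the cylinder does not reach this height (z outside [0, 20.5]); the r=8 cylinder at (8.5, 8) contributes a regular 12-gon of circumradius 8 (area = (12/2)·8.000²·sin(360°/12) = 192.00 mm²); the cylinder at (-2.5, 14.5) does not reach this height (z outside [17, 23]); Taking the union: only the r=8 cylinder at (8.5, 8) is present, so the union is just that shape — area = 192.00 mm². So its area = 192.00 mm². Layer 164 (z = 19.68): the r=4 cylinder gives a regular 12-gon of circumradius 4 (constant along its height) (area = (12/2)·4.000²·sin(360°/12) = 48.00 mm²); the cylinder at (8.5, 8) does not reach this height (z outside [20.5, 31.5]); the r=12 cylinder at (-2.5, 14.5) gives a regular 12-gon of circumradius 12 (constant along its height) (area = (12/2)·12.000²·sin(360°/12) = 432.00 mm²); Taking the union: the regions partially overlap — summed areas 480.00 mm² minus the doubly-counted overlap 2.71 mm² gives 477.29 mm² — area = 477.29 mm². So its area = 477.29 mm². Layer 164 is larger (477.29 vs 192.00 mm²).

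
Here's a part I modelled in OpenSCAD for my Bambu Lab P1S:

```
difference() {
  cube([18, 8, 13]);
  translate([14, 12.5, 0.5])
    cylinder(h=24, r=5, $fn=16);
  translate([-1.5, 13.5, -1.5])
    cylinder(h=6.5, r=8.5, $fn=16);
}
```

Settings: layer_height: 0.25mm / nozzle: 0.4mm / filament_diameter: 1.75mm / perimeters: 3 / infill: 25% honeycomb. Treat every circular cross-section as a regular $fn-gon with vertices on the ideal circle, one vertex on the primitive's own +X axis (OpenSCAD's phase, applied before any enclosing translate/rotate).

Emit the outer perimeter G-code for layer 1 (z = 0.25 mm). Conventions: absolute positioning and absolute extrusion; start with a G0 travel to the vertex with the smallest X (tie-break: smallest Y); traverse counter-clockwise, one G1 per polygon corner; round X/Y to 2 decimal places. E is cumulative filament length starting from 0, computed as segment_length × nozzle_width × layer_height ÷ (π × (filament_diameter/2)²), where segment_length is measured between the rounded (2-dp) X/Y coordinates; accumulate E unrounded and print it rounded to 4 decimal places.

G0 X0.00 Y0.00 Z0.25
G1 X18.00 Y0.00 E0.7484
G1 X18.00 Y8.00 E1.0810
G1 X4.85 Y8.00 E1.6277
G1 X4.51 Y7.49 E1.6532
G1 X1.75 Y5.65 E1.7911
G1 X0.00 Y5.30 E1.8653
G1 X0.00 Y0.00 E2.0856

At z = 0.25 mm: the 18×8 cube contributes its full rectangle; the cylinder at (14, 12.5) does not reach this height (z outside [0.5, 24.5]); the r=8.5 cylinder at (-1.5, 13.5) gives a regular 16-gon of circumradius 8.5 (constant along its height); After the difference (first − rest): starting from the 18×8 cube, the r=8.5 cylinder at (-1.5, 13.5) partially overlaps it — only the 8.46 mm² overlap (of its 221.19 mm²) is removed, clipping the outline — 1 connected region. The outline is a single polygon with 7 vertices. Extrusion per mm of travel: 0.4 × 0.25 / (π × 0.875²) = 0.041575. Accumulating E over each segment gives final E = 2.0856.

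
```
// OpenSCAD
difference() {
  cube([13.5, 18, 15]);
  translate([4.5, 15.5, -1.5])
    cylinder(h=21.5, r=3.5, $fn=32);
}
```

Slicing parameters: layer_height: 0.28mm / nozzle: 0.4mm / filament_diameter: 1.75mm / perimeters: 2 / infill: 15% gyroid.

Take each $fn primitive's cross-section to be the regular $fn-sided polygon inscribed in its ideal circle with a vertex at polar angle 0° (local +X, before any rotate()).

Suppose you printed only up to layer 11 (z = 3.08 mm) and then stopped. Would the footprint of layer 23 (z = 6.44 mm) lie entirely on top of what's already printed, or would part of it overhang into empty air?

Compare the two slices. At z = 3.08: the 13.5×18 cube contributes its full rectangle (area 243.00 mm²); the cylinder at (4.5, 15.5): section is a regular 32-gon, circumradius r=3.5 (area = (32/2)·3.500²·sin(360°/32) = 38.24 mm²); Subtracting the remaining from the first: starting from the 13.5×18 cube (243.00 mm²), the r=3.5 cylinder at (4.5, 15.5) partially overlaps it — only the 34.93 mm² overlap (of its 38.24 mm²) is removed, clipping the outline — area = 208.07 mm². At z = 6.44: the cube (footprint 13.5×18) is included at this height (area 243.00 mm²); the r=3.5 cylinder at (4.5, 15.5) contributes a regular 32-gon of circumradius 3.5 (area = (32/2)·3.500²·sin(360°/32) = 38.24 mm²); Subtracting the remaining from the first: starting from the 13.5×18 cube (243.00 mm²), the r=3.5 cylinder at (4.5, 15.5) partially overlaps it — only the 34.93 mm² overlap (of its 38.24 mm²) is removed, clipping the outline — area = 208.07 mm². Checking containment: the cross-section at z = 6.44 is a subset of the cross-section at z = 3.08.

entirely on top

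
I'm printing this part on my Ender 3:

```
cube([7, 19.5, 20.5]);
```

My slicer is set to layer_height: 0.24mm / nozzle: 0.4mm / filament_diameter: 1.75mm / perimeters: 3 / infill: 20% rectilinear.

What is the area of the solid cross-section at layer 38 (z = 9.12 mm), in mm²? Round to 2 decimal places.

At z = 9.12 mm: the 7×19.5 cube contributes its full rectangle (area 136.50 mm²). Overall, the cross-section is a single solid region. Net area = 136.50 mm².

136.50 mm²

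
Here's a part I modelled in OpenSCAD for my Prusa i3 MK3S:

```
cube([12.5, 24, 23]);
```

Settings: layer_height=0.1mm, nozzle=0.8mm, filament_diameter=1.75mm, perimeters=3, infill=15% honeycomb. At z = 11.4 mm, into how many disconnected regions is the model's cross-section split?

1

At z = 11.4 mm: the cube (footprint 12.5×24) is included at this height. The result has 1 disconnected region.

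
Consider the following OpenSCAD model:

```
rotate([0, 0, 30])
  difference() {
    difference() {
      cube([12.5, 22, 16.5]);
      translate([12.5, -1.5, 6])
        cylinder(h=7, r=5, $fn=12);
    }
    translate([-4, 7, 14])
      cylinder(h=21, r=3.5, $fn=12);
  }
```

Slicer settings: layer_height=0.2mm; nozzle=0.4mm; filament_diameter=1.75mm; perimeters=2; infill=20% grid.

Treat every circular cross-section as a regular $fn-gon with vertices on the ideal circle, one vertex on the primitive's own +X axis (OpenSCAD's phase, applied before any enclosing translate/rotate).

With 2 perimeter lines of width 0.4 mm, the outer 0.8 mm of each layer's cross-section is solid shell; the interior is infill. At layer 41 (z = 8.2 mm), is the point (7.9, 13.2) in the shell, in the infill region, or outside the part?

At z = 8.2 mm: the 12.5×22 cube contributes its full rectangle; the cylinder at (12.5, -1.5): section is a regular 12-gon, circumradius r=5; After the difference (first − rest): starting from the 12.5×22 cube, the r=5 cylinder at (12.5, -1.5) partially overlaps it — only the 11.55 mm² overlap (of its 75.00 mm²) is removed, clipping the outline — 1 connected region; the cylinder at (-4, 7) is absent (z outside [14, 35]); Taking the first minus the rest: none of the subtracted shapes is present at this height, so that combined region is unchanged — 1 connected region; (whole slice rotated 30° about Z — lengths, areas and connectivity unchanged). Overall, the cross-section is a single solid region. Undo the 30° rotation: the query point maps to (13.442, 7.482) in the un-rotated model frame. The nearest boundary edge runs (12.50, 22.00)→(12.50, 3.50); distance from the point to it = 0.94 mm. The point is not inside any of the regions above, so it lies outside the cross-section (0.94 mm from the nearest boundary).

outside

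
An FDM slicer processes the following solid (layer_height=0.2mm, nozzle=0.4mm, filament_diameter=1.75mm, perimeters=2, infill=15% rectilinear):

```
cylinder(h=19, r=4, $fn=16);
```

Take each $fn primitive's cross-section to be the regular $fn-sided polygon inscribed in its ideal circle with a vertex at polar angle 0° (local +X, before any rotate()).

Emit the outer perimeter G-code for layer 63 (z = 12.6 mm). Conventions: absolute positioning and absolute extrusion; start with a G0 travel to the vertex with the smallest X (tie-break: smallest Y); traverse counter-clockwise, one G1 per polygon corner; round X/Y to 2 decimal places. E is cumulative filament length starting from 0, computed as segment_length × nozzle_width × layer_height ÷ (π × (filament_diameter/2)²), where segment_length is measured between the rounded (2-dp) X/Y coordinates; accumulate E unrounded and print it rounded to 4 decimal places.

G0 X-4.00 Y0.00 Z12.60
G1 X-3.70 Y-1.53 E0.0519
G1 X-2.83 Y-2.83 E0.1039
G1 X-1.53 Y-3.70 E0.1559
G1 X0.00 Y-4.00 E0.2078
G1 X1.53 Y-3.70 E0.2596
G1 X2.83 Y-2.83 E0.3117
G1 X3.70 Y-1.53 E0.3637
G1 X4.00 Y0.00 E0.4155
G1 X3.70 Y1.53 E0.4674
G1 X2.83 Y2.83 E0.5194
G1 X1.53 Y3.70 E0.5714
G1 X0.00 Y4.00 E0.6233
G1 X-1.53 Y3.70 E0.6752
G1 X-2.83 Y2.83 E0.7272
G1 X-3.70 Y1.53 E0.7792
G1 X-4.00 Y0.00 E0.8311

At z = 12.6 mm: the cylinder: section is a regular 16-gon, circumradius r=4. The outline is a single polygon with 16 vertices. Extrusion per mm of travel: 0.4 × 0.2 / (π × 0.875²) = 0.033260. Accumulating E over each segment gives final E = 0.8311.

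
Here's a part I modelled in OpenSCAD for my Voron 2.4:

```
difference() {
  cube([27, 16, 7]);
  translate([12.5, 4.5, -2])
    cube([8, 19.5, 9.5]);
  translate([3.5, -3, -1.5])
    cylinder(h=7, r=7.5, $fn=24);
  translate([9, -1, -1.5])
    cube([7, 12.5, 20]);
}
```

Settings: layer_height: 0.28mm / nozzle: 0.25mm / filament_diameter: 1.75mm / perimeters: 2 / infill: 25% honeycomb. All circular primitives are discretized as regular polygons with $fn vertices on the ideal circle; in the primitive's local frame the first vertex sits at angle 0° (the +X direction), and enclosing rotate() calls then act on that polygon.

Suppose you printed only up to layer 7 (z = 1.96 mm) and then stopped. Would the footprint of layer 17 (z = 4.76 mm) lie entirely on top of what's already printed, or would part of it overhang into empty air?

entirely on top

Compare the two slices. At z = 1.96: the 27×16 cube contributes its full rectangle (area 432.00 mm²); the cube at (12.5, 4.5) is present — its section is the full 8×19.5 rectangle (area 156.00 mm²); the cylinder at (3.5, -3): section is a regular 24-gon, circumradius r=7.5 (area = (24/2)·7.500²·sin(360°/24) = 174.70 mm²); the cube at (9, -1) (footprint 7×12.5) is included at this height (area 87.50 mm²); Taking the first minus the rest: starting from the 27×16 cube (432.00 mm²), the 8×19.5 cube at (12.5, 4.5) partially overlaps it — only the 92.00 mm² overlap (of its 156.00 mm²) is removed, clipping the outline; the r=7.5 cylinder at (3.5, -3) partially overlaps it — only the 36.53 mm² overlap (of its 174.70 mm²) is removed, clipping the outline; the 7×12.5 cube at (9, -1) partially overlaps it — only the 54.49 mm² overlap (of its 87.50 mm²) is removed, clipping the outline — area = 248.98 mm². At z = 4.76: the 27×16 cube contributes its full rectangle (area 432.00 mm²); the cube at (12.5, 4.5) is present — its section is the full 8×19.5 rectangle (area 156.00 mm²); the cylinder at (3.5, -3): section is a regular 24-gon, circumradius r=7.5 (area = (24/2)·7.500²·sin(360°/24) = 174.70 mm²); the cube at (9, -1) (footprint 7×12.5) is included at this height (area 87.50 mm²); After the difference (first − rest): starting from the 27×16 cube (432.00 mm²), the 8×19.5 cube at (12.5, 4.5) partially overlaps it — only the 92.00 mm² overlap (of its 156.00 mm²) is removed, clipping the outline; the r=7.5 cylinder at (3.5, -3) partially overlaps it — only the 36.53 mm² overlap (of its 174.70 mm²) is removed, clipping the outline; the 7×12.5 cube at (9, -1) partially overlaps it — only the 54.49 mm² overlap (of its 87.50 mm²) is removed, clipping the outline — area = 248.98 mm². Checking containment: the cross-section at z = 4.76 is a subset of the cross-section at z = 1.96.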